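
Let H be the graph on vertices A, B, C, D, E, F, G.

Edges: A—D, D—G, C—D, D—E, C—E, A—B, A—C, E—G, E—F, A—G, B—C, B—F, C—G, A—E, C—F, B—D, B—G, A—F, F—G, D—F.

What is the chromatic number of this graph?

A, C, D, E, F, G are pairwise adjacent (a clique of size 6), so at least 6 colors are needed.
6 colors suffice: color 1 → {G}; color 2 → {A}; color 3 → {F}; color 4 → {C}; color 5 → {D}; color 6 → {B, E}. No two adjacent vertices share a color.

6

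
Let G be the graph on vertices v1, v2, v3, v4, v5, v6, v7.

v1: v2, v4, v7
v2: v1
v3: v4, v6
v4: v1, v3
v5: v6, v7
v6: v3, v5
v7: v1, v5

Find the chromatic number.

v3 and v4 are adjacent, so at least 2 colors are needed.
2 colors suffice: color 1 → {v1, v3, v5}; color 2 → {v2, v4, v6, v7}. Every edge joins two different colors.

2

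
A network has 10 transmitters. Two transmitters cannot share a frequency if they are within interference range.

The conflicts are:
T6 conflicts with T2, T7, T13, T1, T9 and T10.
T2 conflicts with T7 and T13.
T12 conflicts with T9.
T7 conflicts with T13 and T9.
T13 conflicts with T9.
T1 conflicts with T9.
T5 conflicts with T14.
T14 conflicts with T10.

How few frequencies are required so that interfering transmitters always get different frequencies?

4

T6, T7, T13, T9 all conflict with each other, so at least 4 frequencies are needed.
A valid assignment using 4 frequencies: T6=1, T2=2, T12=1, T7=3, T13=4, T1=3, T5=2, T9=2, T14=1, T10=2. Every pair that conflicts lands in different frequencies.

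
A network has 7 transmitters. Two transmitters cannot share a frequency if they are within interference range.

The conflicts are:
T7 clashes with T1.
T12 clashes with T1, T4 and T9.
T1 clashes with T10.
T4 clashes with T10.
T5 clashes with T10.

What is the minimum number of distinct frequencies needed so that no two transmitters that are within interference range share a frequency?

2

T5 and T10 conflict, so at least 2 frequencies are needed.
2 frequencies suffice: frequency 1 → {T1, T4, T9, T5}; frequency 2 → {T7, T12, T10}. No two conflicting transmitters share a frequency.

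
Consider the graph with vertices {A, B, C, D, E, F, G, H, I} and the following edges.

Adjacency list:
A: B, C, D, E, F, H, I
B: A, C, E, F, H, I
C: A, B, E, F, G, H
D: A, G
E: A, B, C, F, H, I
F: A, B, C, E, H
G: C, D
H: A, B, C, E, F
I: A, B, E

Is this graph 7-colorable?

The chromatic number is 6. A, B, C, E, F, H are pairwise adjacent (a clique of size 6), so at least 6 colors are needed.
A valid assignment using 6 colors: A=1, B=2, C=4, D=2, E=3, F=6, G=1, H=5, I=4.
Since 7 ≥ 6, a proper 7-coloring certainly exists.

Yes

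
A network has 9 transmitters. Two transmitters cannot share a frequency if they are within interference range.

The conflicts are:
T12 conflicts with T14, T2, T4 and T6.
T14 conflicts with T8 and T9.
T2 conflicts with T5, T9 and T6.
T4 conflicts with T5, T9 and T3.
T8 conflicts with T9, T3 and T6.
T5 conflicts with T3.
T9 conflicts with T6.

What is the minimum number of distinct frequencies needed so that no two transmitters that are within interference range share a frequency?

T12, T2, T6 all conflict with each other, so at least 3 frequencies are needed.
3 frequencies suffice: frequency 1 → {T12, T9, T3}; frequency 2 → {T2, T4, T8}; frequency 3 → {T14, T5, T6}. Each listed conflict is separated.

3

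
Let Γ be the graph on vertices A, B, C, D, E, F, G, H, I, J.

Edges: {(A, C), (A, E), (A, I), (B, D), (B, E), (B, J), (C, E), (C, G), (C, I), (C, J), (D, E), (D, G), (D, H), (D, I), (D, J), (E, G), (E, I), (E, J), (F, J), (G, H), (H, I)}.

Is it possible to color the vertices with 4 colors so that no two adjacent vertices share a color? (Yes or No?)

The chromatic number is 4. A, C, E, I are mutually adjacent (a clique of size 4), so at least 4 colors are needed.
4 colors suffice: color 1 → {E, F, H}; color 2 → {C, D}; color 3 → {G, I, J}; color 4 → {A, B}.
That is already a proper 4-coloring.

Yes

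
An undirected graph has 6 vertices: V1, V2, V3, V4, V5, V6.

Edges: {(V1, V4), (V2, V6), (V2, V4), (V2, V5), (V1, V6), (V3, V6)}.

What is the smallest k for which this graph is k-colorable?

2

V1 and V4 are adjacent, so at least 2 colors are needed.
2 colors suffice: V1=1, V2=1, V3=1, V4=2, V5=2, V6=2. Each edge has distinct colors on its endpoints.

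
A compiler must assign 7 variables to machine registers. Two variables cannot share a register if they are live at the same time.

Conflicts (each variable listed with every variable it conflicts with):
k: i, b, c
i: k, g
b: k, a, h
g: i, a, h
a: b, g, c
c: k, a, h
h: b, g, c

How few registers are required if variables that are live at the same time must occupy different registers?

3

The cycle g-i-k-c-a-g has odd length 5, so it cannot be 2-colored; at least 3 registers are needed.
3 registers suffice: k=1, i=3, b=2, g=2, a=1, c=2, h=1. No two conflicting variables share a register.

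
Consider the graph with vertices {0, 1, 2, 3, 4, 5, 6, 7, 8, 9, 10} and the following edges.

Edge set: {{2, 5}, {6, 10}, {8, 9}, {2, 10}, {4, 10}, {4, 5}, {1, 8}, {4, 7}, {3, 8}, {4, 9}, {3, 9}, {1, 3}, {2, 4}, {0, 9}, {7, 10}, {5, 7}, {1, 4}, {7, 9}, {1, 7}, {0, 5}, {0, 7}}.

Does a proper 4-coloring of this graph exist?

The chromatic number is 3. 0, 5, 7 form a triangle, so at least 3 colors are needed.
3 colors suffice: color red → {2, 3, 6, 7}; color blue → {0, 4, 8}; color green → {1, 5, 9, 10}.
Since 4 ≥ 3, a proper 4-coloring certainly exists.

Yes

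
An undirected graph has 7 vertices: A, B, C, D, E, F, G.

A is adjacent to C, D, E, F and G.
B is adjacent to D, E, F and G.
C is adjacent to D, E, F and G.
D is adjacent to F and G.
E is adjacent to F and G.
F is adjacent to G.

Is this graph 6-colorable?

Yes

The chromatic number is 5. A, C, D, F, G are mutually adjacent (a clique of size 5), so at least 5 colors are needed.
A valid assignment using 5 colors: A=yellow, B=yellow, C=purple, D=green, E=green, F=blue, G=red.
Since 6 ≥ 5, a proper 6-coloring certainly exists.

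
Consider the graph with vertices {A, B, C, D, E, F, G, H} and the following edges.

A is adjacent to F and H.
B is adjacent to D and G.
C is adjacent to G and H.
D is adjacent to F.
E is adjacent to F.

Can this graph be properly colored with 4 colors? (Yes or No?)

The chromatic number is 3. The cycle C-G-B-D-F-A-H-C has odd length 7, so it cannot be 2-colored; at least 3 colors are needed.
3 colors suffice: color 1 → {F, G, H}; color 2 → {A, C, D, E}; color 3 → {B}.
Since 4 ≥ 3, a proper 4-coloring certainly exists.

Yes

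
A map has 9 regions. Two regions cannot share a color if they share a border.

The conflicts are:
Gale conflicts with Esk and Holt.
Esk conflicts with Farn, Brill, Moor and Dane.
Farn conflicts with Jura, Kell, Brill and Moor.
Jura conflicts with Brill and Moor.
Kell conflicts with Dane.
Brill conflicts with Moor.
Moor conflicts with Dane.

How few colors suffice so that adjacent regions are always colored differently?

Esk, Farn, Brill, Moor all conflict with each other, so at least 4 colors are needed.
4 colors suffice: Gale=1, Esk=2, Farn=1, Jura=2, Kell=2, Brill=4, Holt=2, Moor=3, Dane=1. Each listed conflict is separated.

4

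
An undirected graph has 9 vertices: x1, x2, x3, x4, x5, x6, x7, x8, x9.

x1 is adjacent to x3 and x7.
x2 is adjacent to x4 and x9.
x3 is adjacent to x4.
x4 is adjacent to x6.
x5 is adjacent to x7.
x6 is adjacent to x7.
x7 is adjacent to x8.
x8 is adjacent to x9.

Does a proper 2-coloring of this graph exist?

The cycle x1-x7-x6-x4-x3-x1 has odd length 5, so it cannot be 2-colored; at least 3 colors are needed.
So 2 colors are not enough.

No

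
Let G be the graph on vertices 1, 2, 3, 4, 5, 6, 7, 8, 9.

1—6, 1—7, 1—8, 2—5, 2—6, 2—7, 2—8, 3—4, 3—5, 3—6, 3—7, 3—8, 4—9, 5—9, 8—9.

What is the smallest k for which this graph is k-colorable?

3 and 4 are adjacent, so at least 2 colors are needed.
2 colors suffice: color red → {1, 2, 3, 9}; color blue → {4, 5, 6, 7, 8}. Each edge has distinct colors on its endpoints.

2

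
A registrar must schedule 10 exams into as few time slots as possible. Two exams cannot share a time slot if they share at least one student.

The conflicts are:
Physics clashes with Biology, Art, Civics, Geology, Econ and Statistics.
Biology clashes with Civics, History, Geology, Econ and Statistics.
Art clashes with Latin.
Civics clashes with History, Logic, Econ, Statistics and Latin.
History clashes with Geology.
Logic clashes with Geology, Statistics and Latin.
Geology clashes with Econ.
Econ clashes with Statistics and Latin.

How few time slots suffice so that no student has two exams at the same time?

Physics, Biology, Civics, Econ, Statistics pairwise conflict, so at least 5 time slots are needed.
5 time slots suffice: Physics=3, Biology=2, Art=1, Civics=1, History=3, Logic=2, Geology=1, Econ=4, Statistics=5, Latin=3. Every pair that conflicts lands in different time slots.

5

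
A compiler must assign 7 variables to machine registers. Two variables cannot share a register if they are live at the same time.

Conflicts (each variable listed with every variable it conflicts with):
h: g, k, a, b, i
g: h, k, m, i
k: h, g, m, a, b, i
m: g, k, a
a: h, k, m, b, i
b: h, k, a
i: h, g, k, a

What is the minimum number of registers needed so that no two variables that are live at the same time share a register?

4

h, k, a, b are mutually in conflict, so at least 4 registers are needed.
4 registers suffice: register 1 → {k}; register 2 → {g, a}; register 3 → {h, m}; register 4 → {b, i}. No two conflicting variables share a register.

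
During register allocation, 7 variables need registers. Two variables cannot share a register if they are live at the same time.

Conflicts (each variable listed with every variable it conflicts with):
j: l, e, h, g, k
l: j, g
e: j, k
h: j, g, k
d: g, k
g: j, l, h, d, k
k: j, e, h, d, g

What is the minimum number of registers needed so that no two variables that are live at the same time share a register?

4

j, h, g, k are mutually in conflict, so at least 4 registers are needed.
4 registers suffice: register 1 → {j, d}; register 2 → {e, g}; register 3 → {l, k}; register 4 → {h}. No two conflicting variables share a register.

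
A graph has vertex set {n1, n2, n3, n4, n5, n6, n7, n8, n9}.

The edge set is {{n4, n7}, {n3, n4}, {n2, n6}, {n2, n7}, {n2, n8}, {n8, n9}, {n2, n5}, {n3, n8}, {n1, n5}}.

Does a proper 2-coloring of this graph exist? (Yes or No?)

The cycle n8-n3-n4-n7-n2-n8 has odd length 5, so it cannot be 2-colored; at least 3 colors are needed.
So 2 colors are not enough.

No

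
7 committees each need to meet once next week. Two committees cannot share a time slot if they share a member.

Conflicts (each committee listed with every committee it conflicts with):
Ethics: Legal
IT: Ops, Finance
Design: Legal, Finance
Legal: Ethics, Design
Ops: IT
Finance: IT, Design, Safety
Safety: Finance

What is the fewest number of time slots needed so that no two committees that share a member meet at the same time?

2

IT and Finance conflict, so at least 2 time slots are needed.
2 time slots suffice: time slot 1 → {Legal, Ops, Finance}; time slot 2 → {Ethics, IT, Design, Safety}. Each listed conflict is separated.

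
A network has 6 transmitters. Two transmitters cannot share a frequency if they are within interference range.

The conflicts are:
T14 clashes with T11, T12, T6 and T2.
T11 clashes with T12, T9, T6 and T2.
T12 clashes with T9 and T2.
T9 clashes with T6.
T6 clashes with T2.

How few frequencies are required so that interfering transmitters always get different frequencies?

4

T14, T11, T12, T2 are mutually in conflict, so at least 4 frequencies are needed.
A valid assignment using 4 frequencies: T14=4, T11=1, T12=2, T9=3, T6=2, T2=3. Every pair that conflicts lands in different frequencies.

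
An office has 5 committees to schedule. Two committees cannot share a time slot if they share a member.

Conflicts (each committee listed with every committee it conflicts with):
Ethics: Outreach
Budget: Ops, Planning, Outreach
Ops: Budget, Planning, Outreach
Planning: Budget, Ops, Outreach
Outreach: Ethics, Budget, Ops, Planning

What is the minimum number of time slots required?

Budget, Ops, Planning, Outreach pairwise conflict, so at least 4 time slots are needed.
A valid assignment using 4 time slots: Ethics=2, Budget=3, Ops=4, Planning=2, Outreach=1. No two conflicting committees share a time slot.

4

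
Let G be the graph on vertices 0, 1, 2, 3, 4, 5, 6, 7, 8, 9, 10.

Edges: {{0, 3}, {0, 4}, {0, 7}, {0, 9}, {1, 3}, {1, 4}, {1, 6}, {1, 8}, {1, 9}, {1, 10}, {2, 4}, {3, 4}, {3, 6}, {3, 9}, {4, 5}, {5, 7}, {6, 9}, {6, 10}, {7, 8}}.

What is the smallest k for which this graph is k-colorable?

4

1, 3, 6, 9 are pairwise adjacent (a clique of size 4), so at least 4 colors are needed.
One proper 4-coloring: 0=red, 1=red, 2=red, 3=green, 4=blue, 5=red, 6=yellow, 7=blue, 8=green, 9=blue, 10=blue. Each edge has distinct colors on its endpoints.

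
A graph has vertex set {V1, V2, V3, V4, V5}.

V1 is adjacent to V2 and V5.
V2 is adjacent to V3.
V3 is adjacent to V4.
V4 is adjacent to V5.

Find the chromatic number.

3

The cycle V3-V4-V5-V1-V2-V3 has odd length 5, so it cannot be 2-colored; at least 3 colors are needed.
3 colors suffice: color 1 → {V2, V5}; color 2 → {V1, V4}; color 3 → {V3}. No two adjacent vertices share a color.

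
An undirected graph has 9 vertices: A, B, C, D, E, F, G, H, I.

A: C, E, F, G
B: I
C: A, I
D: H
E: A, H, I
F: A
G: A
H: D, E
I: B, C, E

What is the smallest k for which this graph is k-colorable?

D and H are adjacent, so at least 2 colors are needed.
A valid assignment using 2 colors: A=1, B=2, C=2, D=2, E=2, F=2, G=2, H=1, I=1. Each edge has distinct colors on its endpoints.

2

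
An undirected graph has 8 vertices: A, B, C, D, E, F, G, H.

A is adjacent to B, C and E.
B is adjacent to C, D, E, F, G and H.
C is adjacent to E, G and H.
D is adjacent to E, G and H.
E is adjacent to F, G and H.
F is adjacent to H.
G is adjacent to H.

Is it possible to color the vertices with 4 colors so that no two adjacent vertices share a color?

No

B, D, E, G, H are mutually adjacent (a clique of size 5), so at least 5 colors are needed.
So 4 colors are not enough.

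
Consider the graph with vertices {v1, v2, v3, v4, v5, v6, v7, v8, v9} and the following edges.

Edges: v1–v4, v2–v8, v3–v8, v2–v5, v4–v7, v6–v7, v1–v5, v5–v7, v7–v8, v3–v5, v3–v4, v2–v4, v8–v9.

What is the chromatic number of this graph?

v2 and v8 are adjacent, so at least 2 colors are needed.
One proper 2-coloring: v1=2, v2=2, v3=2, v4=1, v5=1, v6=1, v7=2, v8=1, v9=2. No two adjacent vertices share a color.

2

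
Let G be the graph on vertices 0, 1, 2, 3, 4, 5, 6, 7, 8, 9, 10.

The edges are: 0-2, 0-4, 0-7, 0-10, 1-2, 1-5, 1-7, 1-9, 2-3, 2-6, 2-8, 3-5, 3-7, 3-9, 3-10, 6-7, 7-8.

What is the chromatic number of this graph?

1 and 7 are adjacent, so at least 2 colors are needed.
2 colors suffice: color a → {2, 4, 5, 7, 9, 10}; color b → {0, 1, 3, 6, 8}. No two adjacent vertices share a color.

2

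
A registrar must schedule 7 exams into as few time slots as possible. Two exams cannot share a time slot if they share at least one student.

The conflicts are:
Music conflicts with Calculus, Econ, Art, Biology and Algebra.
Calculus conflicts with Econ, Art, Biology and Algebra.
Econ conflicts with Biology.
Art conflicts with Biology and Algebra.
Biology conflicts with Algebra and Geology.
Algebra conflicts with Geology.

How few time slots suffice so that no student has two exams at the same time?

5

Music, Calculus, Art, Biology, Algebra are mutually in conflict, so at least 5 time slots are needed.
A valid assignment using 5 time slots: Music=3, Calculus=2, Econ=4, Art=5, Biology=1, Algebra=4, Geology=2. No two conflicting exams share a time slot.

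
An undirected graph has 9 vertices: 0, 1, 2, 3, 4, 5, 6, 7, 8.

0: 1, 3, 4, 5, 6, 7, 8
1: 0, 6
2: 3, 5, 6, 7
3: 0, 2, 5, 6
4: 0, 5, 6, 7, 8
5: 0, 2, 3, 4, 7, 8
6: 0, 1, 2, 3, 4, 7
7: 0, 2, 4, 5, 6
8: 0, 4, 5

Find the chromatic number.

4

0, 4, 5, 7 are mutually adjacent (a clique of size 4), so at least 4 colors are needed.
One proper 4-coloring: 0=a, 1=c, 2=a, 3=c, 4=c, 5=b, 6=b, 7=d, 8=d. No two adjacent vertices share a color.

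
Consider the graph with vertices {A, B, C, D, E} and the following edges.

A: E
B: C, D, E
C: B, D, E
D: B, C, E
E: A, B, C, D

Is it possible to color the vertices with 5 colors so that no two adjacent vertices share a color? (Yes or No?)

The chromatic number is 4. B, C, D, E are mutually adjacent (a clique of size 4), so at least 4 colors are needed.
4 colors suffice: color red → {E}; color blue → {A, C}; color green → {D}; color yellow → {B}.
Since 5 ≥ 4, a proper 5-coloring certainly exists.

Yes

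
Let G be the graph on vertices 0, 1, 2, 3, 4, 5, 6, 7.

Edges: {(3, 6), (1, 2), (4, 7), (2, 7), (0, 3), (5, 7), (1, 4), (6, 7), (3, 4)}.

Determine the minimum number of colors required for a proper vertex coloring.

2

6 and 7 are adjacent, so at least 2 colors are needed.
2 colors suffice: color a → {1, 3, 7}; color b → {0, 2, 4, 5, 6}. Each edge has distinct colors on its endpoints.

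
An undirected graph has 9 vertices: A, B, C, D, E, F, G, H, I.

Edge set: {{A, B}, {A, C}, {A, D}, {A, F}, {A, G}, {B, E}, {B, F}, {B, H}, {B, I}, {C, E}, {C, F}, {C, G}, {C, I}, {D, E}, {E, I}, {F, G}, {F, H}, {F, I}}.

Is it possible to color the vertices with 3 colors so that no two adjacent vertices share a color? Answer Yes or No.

No

A, C, F, G are mutually adjacent (a clique of size 4), so at least 4 colors are needed.
So 3 colors are not enough.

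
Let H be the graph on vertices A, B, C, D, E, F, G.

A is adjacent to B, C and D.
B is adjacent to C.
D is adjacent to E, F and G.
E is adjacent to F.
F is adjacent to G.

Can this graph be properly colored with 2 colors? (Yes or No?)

No

D, F, G are pairwise adjacent, so at least 3 colors are needed.
So 2 colors are not enough.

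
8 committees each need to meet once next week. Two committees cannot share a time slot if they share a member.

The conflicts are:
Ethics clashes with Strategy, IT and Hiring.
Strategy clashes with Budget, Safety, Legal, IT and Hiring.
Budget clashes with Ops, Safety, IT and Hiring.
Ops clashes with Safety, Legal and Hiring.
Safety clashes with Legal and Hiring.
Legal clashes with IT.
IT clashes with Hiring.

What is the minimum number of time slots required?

Ethics, Strategy, IT, Hiring all conflict with each other, so at least 4 time slots are needed.
4 time slots suffice: Ethics=4, Strategy=2, Budget=4, Ops=2, Safety=3, Legal=1, IT=3, Hiring=1. No two conflicting committees share a time slot.

4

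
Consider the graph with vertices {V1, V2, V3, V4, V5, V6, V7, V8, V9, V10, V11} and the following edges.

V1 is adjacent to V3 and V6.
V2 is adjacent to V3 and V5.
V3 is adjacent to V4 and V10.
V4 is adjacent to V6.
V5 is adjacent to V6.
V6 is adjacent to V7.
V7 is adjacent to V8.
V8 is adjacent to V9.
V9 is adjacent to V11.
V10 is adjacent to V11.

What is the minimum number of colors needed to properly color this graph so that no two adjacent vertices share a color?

3

The cycle V1-V6-V5-V2-V3-V1 has odd length 5, so it cannot be 2-colored; at least 3 colors are needed.
3 colors suffice: color 1 → {V3, V6, V9}; color 2 → {V1, V4, V5, V7, V11}; color 3 → {V2, V8, V10}. No two adjacent vertices share a color.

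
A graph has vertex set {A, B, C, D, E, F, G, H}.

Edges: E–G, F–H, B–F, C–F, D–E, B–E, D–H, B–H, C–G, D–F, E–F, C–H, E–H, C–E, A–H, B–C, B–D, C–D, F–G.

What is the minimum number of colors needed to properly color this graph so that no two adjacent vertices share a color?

6

B, C, D, E, F, H are mutually adjacent (a clique of size 6), so at least 6 colors are needed.
6 colors suffice: color 1 → {A, E}; color 2 → {F}; color 3 → {G, H}; color 4 → {C}; color 5 → {D}; color 6 → {B}. Every edge joins two different colors.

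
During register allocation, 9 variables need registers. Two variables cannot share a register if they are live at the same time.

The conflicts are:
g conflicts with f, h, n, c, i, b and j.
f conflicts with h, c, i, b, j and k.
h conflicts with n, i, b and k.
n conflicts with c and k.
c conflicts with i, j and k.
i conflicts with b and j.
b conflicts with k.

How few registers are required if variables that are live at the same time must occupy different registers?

g, f, h, i, b pairwise conflict, so at least 5 registers are needed.
A valid assignment using 5 registers: g=2, f=1, h=3, n=1, c=3, i=4, b=5, j=5, k=2. Every pair that conflicts lands in different registers.

5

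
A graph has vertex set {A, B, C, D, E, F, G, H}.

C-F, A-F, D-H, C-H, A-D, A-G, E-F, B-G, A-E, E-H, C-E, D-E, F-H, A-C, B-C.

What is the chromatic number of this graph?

4

C, E, F, H are mutually adjacent (a clique of size 4), so at least 4 colors are needed.
A valid assignment using 4 colors: A=red, B=red, C=green, D=green, E=blue, F=yellow, G=blue, H=red. No two adjacent vertices share a color.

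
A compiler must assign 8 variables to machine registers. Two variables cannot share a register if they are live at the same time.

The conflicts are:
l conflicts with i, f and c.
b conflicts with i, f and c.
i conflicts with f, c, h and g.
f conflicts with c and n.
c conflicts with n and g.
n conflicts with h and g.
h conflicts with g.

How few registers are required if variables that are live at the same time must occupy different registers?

l, i, f, c are mutually in conflict, so at least 4 registers are needed.
4 registers suffice: register 1 → {c, h}; register 2 → {i, n}; register 3 → {f, g}; register 4 → {l, b}. No two conflicting variables share a register.

4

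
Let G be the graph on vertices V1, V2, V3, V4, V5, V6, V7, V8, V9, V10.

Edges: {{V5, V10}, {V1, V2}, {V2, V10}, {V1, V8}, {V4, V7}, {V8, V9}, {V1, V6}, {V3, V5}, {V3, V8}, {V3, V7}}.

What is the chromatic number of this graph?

2

V8 and V9 are adjacent, so at least 2 colors are needed.
2 colors suffice: color 1 → {V2, V5, V6, V7, V8}; color 2 → {V1, V3, V4, V9, V10}. Each edge has distinct colors on its endpoints.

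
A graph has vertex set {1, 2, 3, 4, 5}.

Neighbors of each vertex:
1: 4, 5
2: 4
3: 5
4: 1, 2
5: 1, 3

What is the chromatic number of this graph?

2 and 4 are adjacent, so at least 2 colors are needed.
2 colors suffice: color a → {4, 5}; color b → {1, 2, 3}. Each edge has distinct colors on its endpoints.

2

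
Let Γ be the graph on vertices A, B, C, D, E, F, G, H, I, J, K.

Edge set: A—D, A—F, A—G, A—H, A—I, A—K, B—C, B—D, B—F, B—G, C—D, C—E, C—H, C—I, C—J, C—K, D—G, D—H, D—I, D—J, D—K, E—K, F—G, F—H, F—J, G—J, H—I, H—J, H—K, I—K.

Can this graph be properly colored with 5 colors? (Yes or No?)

The chromatic number is 5. A, D, H, I, K are pairwise adjacent (a clique of size 5), so at least 5 colors are needed.
5 colors suffice: A=green, B=yellow, C=green, D=red, E=red, F=red, G=blue, H=blue, I=purple, J=yellow, K=yellow.
That is already a proper 5-coloring.

Yes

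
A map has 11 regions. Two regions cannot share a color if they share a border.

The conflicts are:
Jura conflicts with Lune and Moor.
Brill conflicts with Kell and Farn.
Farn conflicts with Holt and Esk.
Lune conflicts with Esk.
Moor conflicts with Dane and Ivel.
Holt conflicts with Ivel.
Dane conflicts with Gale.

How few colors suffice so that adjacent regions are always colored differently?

3

The cycle Farn-Holt-Ivel-Moor-Jura-Lune-Esk-Farn has odd length 7, so it cannot be 2-colored; at least 3 colors are needed.
One proper 3-coloring: Jura=2, Brill=2, Kell=1, Farn=1, Lune=1, Moor=1, Holt=2, Dane=2, Gale=1, Esk=2, Ivel=3. Every pair that conflicts lands in different colors.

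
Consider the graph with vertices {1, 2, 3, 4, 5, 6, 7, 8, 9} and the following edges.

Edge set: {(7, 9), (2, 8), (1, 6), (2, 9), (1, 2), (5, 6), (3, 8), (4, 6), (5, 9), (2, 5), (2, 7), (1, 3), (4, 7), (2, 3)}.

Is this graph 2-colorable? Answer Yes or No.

2, 7, 9 are pairwise adjacent, so at least 3 colors are needed.
So 2 colors are not enough.

No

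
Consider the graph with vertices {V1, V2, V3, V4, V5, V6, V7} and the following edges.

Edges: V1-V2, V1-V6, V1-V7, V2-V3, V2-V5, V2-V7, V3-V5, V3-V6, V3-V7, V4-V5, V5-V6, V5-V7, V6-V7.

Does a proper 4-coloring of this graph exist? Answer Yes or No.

The chromatic number is 4. V3, V5, V6, V7 form a clique, so at least 4 colors are needed.
4 colors suffice: V1=red, V2=green, V3=yellow, V4=blue, V5=red, V6=green, V7=blue.
That is already a proper 4-coloring.

Yes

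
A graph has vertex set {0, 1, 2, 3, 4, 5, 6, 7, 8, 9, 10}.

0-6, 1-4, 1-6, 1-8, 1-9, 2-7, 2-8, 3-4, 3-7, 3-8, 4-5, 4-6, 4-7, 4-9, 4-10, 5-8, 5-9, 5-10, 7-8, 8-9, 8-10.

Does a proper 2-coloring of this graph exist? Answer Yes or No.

No

1, 4, 9 are mutually adjacent, so at least 3 colors are needed.
So 2 colors are not enough.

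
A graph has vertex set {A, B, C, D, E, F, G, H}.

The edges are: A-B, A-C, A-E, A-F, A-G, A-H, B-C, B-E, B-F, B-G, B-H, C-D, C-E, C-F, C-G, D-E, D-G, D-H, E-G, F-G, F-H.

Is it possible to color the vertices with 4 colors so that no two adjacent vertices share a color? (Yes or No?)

No

A, B, C, E, G form a clique, so at least 5 colors are needed.
So 4 colors are not enough.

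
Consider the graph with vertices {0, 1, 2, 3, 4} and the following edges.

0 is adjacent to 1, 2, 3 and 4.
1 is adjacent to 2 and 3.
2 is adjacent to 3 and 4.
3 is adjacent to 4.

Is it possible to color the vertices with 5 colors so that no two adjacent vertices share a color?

Yes

The chromatic number is 4. 0, 2, 3, 4 form a clique, so at least 4 colors are needed.
One proper 4-coloring: 0=b, 1=d, 2=a, 3=c, 4=d.
Since 5 ≥ 4, a proper 5-coloring certainly exists.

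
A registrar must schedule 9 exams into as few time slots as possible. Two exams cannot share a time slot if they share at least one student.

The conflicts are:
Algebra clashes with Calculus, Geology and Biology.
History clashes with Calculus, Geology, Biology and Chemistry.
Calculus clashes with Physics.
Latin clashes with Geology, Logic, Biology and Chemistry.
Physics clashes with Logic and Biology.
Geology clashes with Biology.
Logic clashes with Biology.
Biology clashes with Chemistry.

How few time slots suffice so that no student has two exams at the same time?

3

Algebra, Geology, Biology all conflict with each other, so at least 3 time slots are needed.
3 time slots suffice: time slot 1 → {Calculus, Biology}; time slot 2 → {Geology, Logic, Chemistry}; time slot 3 → {Algebra, History, Latin, Physics}. Every pair that conflicts lands in different time slots.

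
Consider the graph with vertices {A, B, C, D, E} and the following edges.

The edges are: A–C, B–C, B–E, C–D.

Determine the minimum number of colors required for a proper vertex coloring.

B and E are adjacent, so at least 2 colors are needed.
2 colors suffice: A=blue, B=blue, C=red, D=blue, E=red. Every edge joins two different colors.

2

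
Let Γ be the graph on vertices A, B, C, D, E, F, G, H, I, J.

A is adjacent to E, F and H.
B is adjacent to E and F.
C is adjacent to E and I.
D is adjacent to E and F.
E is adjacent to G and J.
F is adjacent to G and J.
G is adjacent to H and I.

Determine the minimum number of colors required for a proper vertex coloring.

C and E are adjacent, so at least 2 colors are needed.
A valid assignment using 2 colors: A=2, B=2, C=2, D=2, E=1, F=1, G=2, H=1, I=1, J=2. Each edge has distinct colors on its endpoints.

2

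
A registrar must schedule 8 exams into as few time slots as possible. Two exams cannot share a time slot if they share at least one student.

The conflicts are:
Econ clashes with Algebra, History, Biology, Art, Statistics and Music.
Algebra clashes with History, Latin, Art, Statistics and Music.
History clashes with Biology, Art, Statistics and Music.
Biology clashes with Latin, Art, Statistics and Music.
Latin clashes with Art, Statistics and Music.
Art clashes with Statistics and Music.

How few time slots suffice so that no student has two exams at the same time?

5

Econ, History, Biology, Art, Music are mutually in conflict, so at least 5 time slots are needed.
5 time slots suffice: Econ=5, Algebra=2, History=4, Biology=2, Latin=4, Art=1, Statistics=3, Music=3. Each listed conflict is separated.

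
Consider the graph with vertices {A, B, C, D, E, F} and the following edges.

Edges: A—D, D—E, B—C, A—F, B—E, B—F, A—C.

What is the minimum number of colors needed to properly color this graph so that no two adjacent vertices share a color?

3

The cycle A-F-B-E-D-A has odd length 5, so it cannot be 2-colored; at least 3 colors are needed.
3 colors suffice: color red → {A, B}; color blue → {C, D, F}; color green → {E}. Each edge has distinct colors on its endpoints.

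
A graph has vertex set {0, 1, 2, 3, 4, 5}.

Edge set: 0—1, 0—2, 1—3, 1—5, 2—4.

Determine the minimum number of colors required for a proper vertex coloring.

2

1 and 3 are adjacent, so at least 2 colors are needed.
One proper 2-coloring: 0=b, 1=a, 2=a, 3=b, 4=b, 5=b. No two adjacent vertices share a color.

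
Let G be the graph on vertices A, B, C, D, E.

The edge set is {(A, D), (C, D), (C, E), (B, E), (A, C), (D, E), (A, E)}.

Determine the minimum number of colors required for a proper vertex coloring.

4

A, C, D, E form a clique, so at least 4 colors are needed.
4 colors suffice: A=2, B=2, C=4, D=3, E=1. No two adjacent vertices share a color.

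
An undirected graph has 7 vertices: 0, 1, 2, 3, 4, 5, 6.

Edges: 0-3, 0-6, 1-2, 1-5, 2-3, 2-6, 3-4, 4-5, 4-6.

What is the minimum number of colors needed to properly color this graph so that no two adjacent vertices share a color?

The cycle 5-4-3-2-1-5 has odd length 5, so it cannot be 2-colored; at least 3 colors are needed.
One proper 3-coloring: 0=b, 1=a, 2=b, 3=a, 4=b, 5=c, 6=a. Each edge has distinct colors on its endpoints.

3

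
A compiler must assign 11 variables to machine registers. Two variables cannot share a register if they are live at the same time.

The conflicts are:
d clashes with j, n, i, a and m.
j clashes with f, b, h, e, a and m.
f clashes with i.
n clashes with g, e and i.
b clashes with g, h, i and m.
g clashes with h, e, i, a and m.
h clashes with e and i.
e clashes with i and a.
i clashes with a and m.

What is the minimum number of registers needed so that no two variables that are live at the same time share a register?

4

b, g, i, m are mutually in conflict, so at least 4 registers are needed.
4 registers suffice: d=2, j=1, f=2, n=4, b=3, g=2, h=4, e=3, i=1, a=4, m=4. Every pair that conflicts lands in different registers.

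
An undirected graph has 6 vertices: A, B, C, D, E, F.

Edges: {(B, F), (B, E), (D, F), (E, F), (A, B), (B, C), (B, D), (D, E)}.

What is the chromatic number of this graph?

B, D, E, F are mutually adjacent (a clique of size 4), so at least 4 colors are needed.
4 colors suffice: color 1 → {B}; color 2 → {A, C, E}; color 3 → {F}; color 4 → {D}. No two adjacent vertices share a color.

4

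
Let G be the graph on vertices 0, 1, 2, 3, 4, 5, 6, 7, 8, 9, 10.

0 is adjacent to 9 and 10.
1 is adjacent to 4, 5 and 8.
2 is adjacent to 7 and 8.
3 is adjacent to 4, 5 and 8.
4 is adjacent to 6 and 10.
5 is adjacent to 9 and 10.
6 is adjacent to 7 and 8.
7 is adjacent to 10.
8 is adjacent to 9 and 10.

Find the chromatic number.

2

5 and 9 are adjacent, so at least 2 colors are needed.
2 colors suffice: 0=red, 1=blue, 2=blue, 3=blue, 4=red, 5=red, 6=blue, 7=red, 8=red, 9=blue, 10=blue. No two adjacent vertices share a color.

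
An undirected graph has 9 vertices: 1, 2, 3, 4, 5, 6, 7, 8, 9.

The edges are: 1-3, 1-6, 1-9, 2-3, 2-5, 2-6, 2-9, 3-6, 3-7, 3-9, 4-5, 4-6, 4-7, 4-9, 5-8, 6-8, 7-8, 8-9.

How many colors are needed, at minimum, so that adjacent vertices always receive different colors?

3

1, 3, 6 form a triangle, so at least 3 colors are needed.
3 colors suffice: color red → {3, 4, 8}; color blue → {5, 6, 7, 9}; color green → {1, 2}. Every edge joins two different colors.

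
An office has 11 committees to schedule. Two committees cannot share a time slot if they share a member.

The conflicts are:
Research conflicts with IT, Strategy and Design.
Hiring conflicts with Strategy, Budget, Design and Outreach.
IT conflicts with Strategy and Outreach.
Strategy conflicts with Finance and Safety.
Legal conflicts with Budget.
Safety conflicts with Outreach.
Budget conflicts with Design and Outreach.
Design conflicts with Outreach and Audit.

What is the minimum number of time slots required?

4

Hiring, Budget, Design, Outreach are mutually in conflict, so at least 4 time slots are needed.
4 time slots suffice: time slot 1 → {Strategy, Legal, Design}; time slot 2 → {Research, Finance, Outreach, Audit}; time slot 3 → {Hiring, IT, Safety}; time slot 4 → {Budget}. No two conflicting committees share a time slot.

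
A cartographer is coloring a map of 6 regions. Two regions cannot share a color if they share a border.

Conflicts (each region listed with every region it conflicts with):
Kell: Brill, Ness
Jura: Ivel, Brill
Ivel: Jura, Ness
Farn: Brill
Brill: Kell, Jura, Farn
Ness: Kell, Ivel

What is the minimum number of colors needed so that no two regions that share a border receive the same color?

The cycle Jura-Brill-Kell-Ness-Ivel-Jura has odd length 5, so it cannot be 2-colored; at least 3 colors are needed.
3 colors suffice: color 1 → {Ivel, Brill}; color 2 → {Kell, Jura, Farn}; color 3 → {Ness}. Each listed conflict is separated.

3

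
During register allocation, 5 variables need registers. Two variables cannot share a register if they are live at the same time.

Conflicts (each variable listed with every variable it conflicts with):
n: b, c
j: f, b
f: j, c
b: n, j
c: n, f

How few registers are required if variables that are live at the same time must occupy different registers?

3

The cycle j-f-c-n-b-j has odd length 5, so it cannot be 2-colored; at least 3 registers are needed.
3 registers suffice: n=3, j=1, f=2, b=2, c=1. Each listed conflict is separated.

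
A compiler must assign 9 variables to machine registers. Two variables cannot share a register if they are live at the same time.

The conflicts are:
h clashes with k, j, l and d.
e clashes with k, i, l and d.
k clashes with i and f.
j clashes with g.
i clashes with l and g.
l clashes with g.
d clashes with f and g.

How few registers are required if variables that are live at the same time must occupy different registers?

i, l, g all conflict with each other, so at least 3 registers are needed.
A valid assignment using 3 registers: h=1, e=1, k=2, j=2, i=3, l=2, d=2, f=1, g=1. Every pair that conflicts lands in different registers.

3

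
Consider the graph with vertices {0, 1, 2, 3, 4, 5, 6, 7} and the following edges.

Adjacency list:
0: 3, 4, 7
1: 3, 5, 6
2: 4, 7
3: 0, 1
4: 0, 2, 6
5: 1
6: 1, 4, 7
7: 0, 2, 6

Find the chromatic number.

The cycle 0-3-1-6-4-0 has odd length 5, so it cannot be 2-colored; at least 3 colors are needed.
3 colors suffice: 0=blue, 1=red, 2=blue, 3=green, 4=red, 5=blue, 6=blue, 7=red. No two adjacent vertices share a color.

3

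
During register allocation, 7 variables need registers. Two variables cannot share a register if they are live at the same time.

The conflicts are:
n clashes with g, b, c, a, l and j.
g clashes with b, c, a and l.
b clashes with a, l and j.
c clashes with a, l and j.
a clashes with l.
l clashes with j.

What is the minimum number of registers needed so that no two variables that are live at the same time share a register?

n, g, b, a, l are mutually in conflict, so at least 5 registers are needed.
A valid assignment using 5 registers: n=2, g=3, b=4, c=4, a=5, l=1, j=3. Each listed conflict is separated.

5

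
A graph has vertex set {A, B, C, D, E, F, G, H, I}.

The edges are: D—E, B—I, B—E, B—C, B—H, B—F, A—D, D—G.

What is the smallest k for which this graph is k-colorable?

2

D and E are adjacent, so at least 2 colors are needed.
One proper 2-coloring: A=2, B=1, C=2, D=1, E=2, F=2, G=2, H=2, I=2. No two adjacent vertices share a color.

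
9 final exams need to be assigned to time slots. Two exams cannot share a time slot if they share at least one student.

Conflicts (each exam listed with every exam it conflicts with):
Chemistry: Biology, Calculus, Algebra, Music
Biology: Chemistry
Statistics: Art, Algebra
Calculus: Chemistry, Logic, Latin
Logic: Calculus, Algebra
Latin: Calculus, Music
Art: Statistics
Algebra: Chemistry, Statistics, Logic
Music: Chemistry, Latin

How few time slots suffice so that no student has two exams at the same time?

2

Chemistry and Algebra conflict, so at least 2 time slots are needed.
2 time slots suffice: time slot 1 → {Chemistry, Statistics, Logic, Latin}; time slot 2 → {Biology, Calculus, Art, Algebra, Music}. Every pair that conflicts lands in different time slots.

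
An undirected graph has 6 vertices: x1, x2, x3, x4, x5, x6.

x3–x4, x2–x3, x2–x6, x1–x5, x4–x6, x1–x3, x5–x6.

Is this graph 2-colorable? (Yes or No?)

The cycle x1-x3-x2-x6-x5-x1 has odd length 5, so it cannot be 2-colored; at least 3 colors are needed.
So 2 colors are not enough.

No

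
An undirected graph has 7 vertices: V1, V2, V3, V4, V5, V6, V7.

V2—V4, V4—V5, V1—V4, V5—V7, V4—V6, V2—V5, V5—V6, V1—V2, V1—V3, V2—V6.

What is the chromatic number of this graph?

V2, V4, V5, V6 are mutually adjacent (a clique of size 4), so at least 4 colors are needed.
One proper 4-coloring: V1=2, V2=3, V3=1, V4=1, V5=2, V6=4, V7=1. No two adjacent vertices share a color.

4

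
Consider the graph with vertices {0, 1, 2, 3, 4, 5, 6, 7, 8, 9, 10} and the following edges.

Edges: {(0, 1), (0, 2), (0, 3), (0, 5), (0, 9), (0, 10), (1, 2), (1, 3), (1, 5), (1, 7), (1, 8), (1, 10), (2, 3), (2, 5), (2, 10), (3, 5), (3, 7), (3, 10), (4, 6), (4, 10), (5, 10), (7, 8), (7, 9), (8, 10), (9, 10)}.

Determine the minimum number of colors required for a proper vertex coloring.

0, 1, 2, 3, 5, 10 form a clique, so at least 6 colors are needed.
6 colors suffice: color red → {6, 7, 10}; color blue → {1, 4, 9}; color green → {0, 8}; color yellow → {3}; color purple → {5}; color orange → {2}. Every edge joins two different colors.

6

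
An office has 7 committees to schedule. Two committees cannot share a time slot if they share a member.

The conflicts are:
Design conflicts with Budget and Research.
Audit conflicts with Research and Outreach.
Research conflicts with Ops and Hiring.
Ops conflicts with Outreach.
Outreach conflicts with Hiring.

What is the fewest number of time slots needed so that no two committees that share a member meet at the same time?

Audit and Outreach conflict, so at least 2 time slots are needed.
2 time slots suffice: time slot 1 → {Budget, Research, Outreach}; time slot 2 → {Design, Audit, Ops, Hiring}. Each listed conflict is separated.

2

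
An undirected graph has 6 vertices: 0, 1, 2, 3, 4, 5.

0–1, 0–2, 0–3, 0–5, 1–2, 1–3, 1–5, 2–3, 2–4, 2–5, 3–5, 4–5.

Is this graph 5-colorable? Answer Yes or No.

Yes

The chromatic number is 5. 0, 1, 2, 3, 5 are pairwise adjacent (a clique of size 5), so at least 5 colors are needed.
5 colors suffice: color a → {5}; color b → {2}; color c → {0, 4}; color d → {3}; color e → {1}.
That is already a proper 5-coloring.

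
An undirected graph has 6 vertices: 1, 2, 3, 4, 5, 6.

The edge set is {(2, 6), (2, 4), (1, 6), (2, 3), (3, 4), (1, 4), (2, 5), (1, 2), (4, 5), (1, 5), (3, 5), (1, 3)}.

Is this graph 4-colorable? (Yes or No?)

1, 2, 3, 4, 5 are mutually adjacent (a clique of size 5), so at least 5 colors are needed.
So 4 colors are not enough.

No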